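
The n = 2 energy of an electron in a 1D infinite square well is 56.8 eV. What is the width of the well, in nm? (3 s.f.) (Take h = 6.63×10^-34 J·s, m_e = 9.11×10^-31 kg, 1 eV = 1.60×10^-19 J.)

L = 0.163 nm

From E_n = n²h²/(8m_eL²), L = n·h/√(8m_eE_n).
E_2 = 56.8 eV = 9.088×10^-18 J, so L = 2·6.63×10^-34/√(8·9.11×10^-31·9.088×10^-18) = 1.63×10^-10 m = 0.163 nm.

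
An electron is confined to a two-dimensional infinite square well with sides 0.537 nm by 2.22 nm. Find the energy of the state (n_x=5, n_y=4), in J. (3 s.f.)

E = 5.42×10^-18 J

For a 2D rectangular well E = (h²/8m_e)·Σ n_i²/L_i² = (6.626×10^-34)²/(8·9.109×10^-31) · [5²/(0.537 nm)² + 4²/(2.22 nm)²].
Evaluating gives E = 5.42×10^-18 J.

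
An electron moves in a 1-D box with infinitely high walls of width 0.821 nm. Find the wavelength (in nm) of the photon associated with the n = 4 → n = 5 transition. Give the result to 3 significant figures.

E_1 = h²/(8m_eL²) = 8.938×10^-20 J, so ΔE = (5² − 4²)E_1 = 8.044×10^-19 J.
λ = hc/ΔE = (6.626×10^-34·2.998×10^8)/8.044×10^-19 = 2.47×10^-7 m = 247 nm.

λ = 247 nm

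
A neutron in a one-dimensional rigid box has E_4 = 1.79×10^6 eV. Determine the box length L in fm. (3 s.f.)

L = 42.8 fm

From E_n = n²h²/(8m_nL²), L = n·h/√(8m_nE_n).
E_4 = 1.79×10^6 eV = 2.868×10^-13 J, so L = 4·6.626×10^-34/√(8·1.675×10^-27·2.868×10^-13) = 4.28×10^-14 m = 42.8 fm.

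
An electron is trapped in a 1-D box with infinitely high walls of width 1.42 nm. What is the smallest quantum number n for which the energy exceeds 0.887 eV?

n = 3

E_1 = h²/(8m_eL²) = 2.988×10^-20 J = 0.1865 eV.
Need n² > 0.887/0.1865 = 4.756, i.e. n > 2.181.
The smallest integer satisfying this is n = 3.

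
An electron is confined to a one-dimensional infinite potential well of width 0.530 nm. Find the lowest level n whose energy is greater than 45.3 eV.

n = 6

E_1 = h²/(8m_eL²) = 2.145×10^-19 J = 1.339 eV.
Need n² > 45.3/1.339 = 33.83, i.e. n > 5.816.
The smallest integer satisfying this is n = 6.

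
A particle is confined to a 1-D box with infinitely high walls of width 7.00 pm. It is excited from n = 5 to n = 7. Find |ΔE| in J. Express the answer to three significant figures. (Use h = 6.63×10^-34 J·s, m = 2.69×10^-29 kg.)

|ΔE| = 1.00×10^-15 J

E_1 = h²/(8mL²) = 4.169×10^-17 J.
|ΔE| = |5² − 7²|·E_1 = 24·4.169×10^-17 J = 1.00×10^-15 J.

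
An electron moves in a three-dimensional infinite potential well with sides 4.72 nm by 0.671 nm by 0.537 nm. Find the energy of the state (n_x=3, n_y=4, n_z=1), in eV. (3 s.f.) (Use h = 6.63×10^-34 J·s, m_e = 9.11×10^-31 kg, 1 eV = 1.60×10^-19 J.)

For a 3D rectangular well E = (h²/8m_e)·Σ n_i²/L_i² = (6.63×10^-34)²/(8·9.11×10^-31) · [3²/(4.72 nm)² + 4²/(0.671 nm)² + 1²/(0.537 nm)²].
Evaluating gives E = 2.377×10^-18 J = 14.9 eV.

E = 14.9 eV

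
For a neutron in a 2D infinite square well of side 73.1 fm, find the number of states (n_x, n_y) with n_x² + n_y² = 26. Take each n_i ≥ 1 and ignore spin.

The level has n_x² + n_y² = 26. The ordered positive-integer solutions are (1, 5), (5, 1).
That gives 2 states.

degeneracy = 2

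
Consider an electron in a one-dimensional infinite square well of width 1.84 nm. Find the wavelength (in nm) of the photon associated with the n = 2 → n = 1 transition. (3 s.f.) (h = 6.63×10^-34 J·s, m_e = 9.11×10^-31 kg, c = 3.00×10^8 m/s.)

E_1 = h²/(8m_eL²) = 1.781×10^-20 J, so ΔE = (2² − 1²)E_1 = 5.343×10^-20 J.
λ = hc/ΔE = (6.63×10^-34·3.00×10^8)/5.343×10^-20 = 3.72×10^-6 m = 3.72×10^3 nm.

λ = 3.72×10^3 nm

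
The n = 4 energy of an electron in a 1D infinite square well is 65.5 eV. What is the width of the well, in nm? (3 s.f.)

L = 0.303 nm

From E_n = n²h²/(8m_eL²), L = n·h/√(8m_eE_n).
E_4 = 65.5 eV = 1.049×10^-17 J, so L = 4·6.626×10^-34/√(8·9.109×10^-31·1.049×10^-17) = 3.03×10^-10 m = 0.303 nm.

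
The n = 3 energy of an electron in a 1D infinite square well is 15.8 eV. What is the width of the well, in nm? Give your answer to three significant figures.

From E_n = n²h²/(8m_eL²), L = n·h/√(8m_eE_n).
E_3 = 15.8 eV = 2.531×10^-18 J, so L = 3·6.626×10^-34/√(8·9.109×10^-31·2.531×10^-18) = 4.63×10^-10 m = 0.463 nm.

L = 0.463 nm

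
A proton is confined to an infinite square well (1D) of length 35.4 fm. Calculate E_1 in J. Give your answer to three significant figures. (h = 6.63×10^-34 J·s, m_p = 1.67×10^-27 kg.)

For an infinite well E_n = n²h²/(8m_pL²), so E_1 = h²/(8m_pL²) = (6.63×10^-34)²/(8·1.67×10^-27·(3.54×10^-14 m)²) = 2.626×10^-14 J.

E_1 = 2.63×10^-14 J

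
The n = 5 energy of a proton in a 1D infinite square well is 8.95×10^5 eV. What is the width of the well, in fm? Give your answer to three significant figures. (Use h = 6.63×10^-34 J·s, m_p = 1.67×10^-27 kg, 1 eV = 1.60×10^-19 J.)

L = 75.8 fm

From E_n = n²h²/(8m_pL²), L = n·h/√(8m_pE_n).
E_5 = 8.95×10^5 eV = 1.432×10^-13 J, so L = 5·6.63×10^-34/√(8·1.67×10^-27·1.432×10^-13) = 7.58×10^-14 m = 75.8 fm.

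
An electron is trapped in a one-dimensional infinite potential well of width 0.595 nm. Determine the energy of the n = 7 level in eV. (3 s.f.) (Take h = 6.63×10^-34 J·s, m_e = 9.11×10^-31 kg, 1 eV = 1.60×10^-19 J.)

E_7 = 52.2 eV

For an infinite well E_n = n²h²/(8m_eL²), so E_1 = h²/(8m_eL²) = (6.63×10^-34)²/(8·9.11×10^-31·(5.95×10^-10 m)²) = 1.704×10^-19 J.
Then E_7 = 7²·E_1 = 49·1.704×10^-19 J = 8.350×10^-18 J.
Converting, E_7 = 8.350×10^-18 J / (1.60×10^-19 J/eV) = 52.2 eV.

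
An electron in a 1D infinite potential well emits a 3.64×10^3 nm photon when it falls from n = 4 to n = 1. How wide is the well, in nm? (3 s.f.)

The photon carries ΔE = hc/λ = 6.626×10^-34·2.998×10^8/3.64×10^-6 m = 5.457×10^-20 J.
Since ΔE = (4² − 1²)E_1, E_1 = 3.638×10^-21 J, and L = h/√(8m_eE_1) = 4.07×10^-9 m = 4.07 nm.

L = 4.07 nm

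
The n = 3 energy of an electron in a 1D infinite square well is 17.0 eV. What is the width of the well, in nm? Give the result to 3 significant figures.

L = 0.446 nm

From E_n = n²h²/(8m_eL²), L = n·h/√(8m_eE_n).
E_3 = 17.0 eV = 2.723×10^-18 J, so L = 3·6.626×10^-34/√(8·9.109×10^-31·2.723×10^-18) = 4.46×10^-10 m = 0.446 nm.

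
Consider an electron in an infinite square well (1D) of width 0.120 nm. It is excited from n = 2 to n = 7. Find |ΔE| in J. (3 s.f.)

E_1 = h²/(8m_eL²) = 4.184×10^-18 J.
|ΔE| = |2² − 7²|·E_1 = 45·4.184×10^-18 J = 1.88×10^-16 J.

|ΔE| = 1.88×10^-16 J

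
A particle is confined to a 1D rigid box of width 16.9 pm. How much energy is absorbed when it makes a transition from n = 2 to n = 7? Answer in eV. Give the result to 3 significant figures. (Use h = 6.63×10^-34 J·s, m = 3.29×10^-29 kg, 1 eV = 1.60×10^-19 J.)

E_1 = h²/(8mL²) = 5.847×10^-18 J.
|ΔE| = |2² − 7²|·E_1 = 45·5.847×10^-18 J = 2.631×10^-16 J = 1.64×10^3 eV.

|ΔE| = 1.64×10^3 eV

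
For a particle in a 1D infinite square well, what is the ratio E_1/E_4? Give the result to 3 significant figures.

0.0625

E_n ∝ n², so E_1/E_4 = 1²/4² = 1/16 = 0.0625.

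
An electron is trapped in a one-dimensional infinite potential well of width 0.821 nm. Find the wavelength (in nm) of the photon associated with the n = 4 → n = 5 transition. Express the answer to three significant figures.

E_1 = h²/(8m_eL²) = 8.938×10^-20 J, so ΔE = (5² − 4²)E_1 = 8.044×10^-19 J.
λ = hc/ΔE = (6.626×10^-34·2.998×10^8)/8.044×10^-19 = 2.47×10^-7 m = 247 nm.

λ = 247 nm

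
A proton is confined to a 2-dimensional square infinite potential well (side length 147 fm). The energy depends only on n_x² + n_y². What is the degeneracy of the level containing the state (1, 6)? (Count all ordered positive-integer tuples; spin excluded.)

The level has n_x² + n_y² = 37. The ordered positive-integer solutions are (1, 6), (6, 1).
That gives 2 states.

degeneracy = 2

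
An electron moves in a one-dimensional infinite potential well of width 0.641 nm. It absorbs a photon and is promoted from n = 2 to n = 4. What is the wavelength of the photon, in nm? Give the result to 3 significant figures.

E_1 = h²/(8m_eL²) = 1.466×10^-19 J, so ΔE = (4² − 2²)E_1 = 1.759×10^-18 J.
λ = hc/ΔE = (6.626×10^-34·2.998×10^8)/1.759×10^-18 = 1.13×10^-7 m = 113 nm.

λ = 113 nm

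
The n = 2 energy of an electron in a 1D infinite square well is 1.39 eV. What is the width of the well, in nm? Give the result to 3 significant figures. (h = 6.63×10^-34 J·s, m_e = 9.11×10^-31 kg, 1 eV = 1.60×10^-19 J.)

L = 1.04 nm

From E_n = n²h²/(8m_eL²), L = n·h/√(8m_eE_n).
E_2 = 1.39 eV = 2.224×10^-19 J, so L = 2·6.63×10^-34/√(8·9.11×10^-31·2.224×10^-19) = 1.04×10^-9 m = 1.04 nm.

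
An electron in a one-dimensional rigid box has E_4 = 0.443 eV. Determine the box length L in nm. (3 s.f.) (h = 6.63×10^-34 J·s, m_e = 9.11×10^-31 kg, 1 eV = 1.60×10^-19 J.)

L = 3.69 nm

From E_n = n²h²/(8m_eL²), L = n·h/√(8m_eE_n).
E_4 = 0.443 eV = 7.088×10^-20 J, so L = 4·6.63×10^-34/√(8·9.11×10^-31·7.088×10^-20) = 3.69×10^-9 m = 3.69 nm.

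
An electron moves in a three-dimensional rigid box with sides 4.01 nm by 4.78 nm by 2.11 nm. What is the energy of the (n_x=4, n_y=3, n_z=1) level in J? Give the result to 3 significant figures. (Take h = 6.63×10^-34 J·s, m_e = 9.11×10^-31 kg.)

For a 3D rectangular well E = (h²/8m_e)·Σ n_i²/L_i² = (6.63×10^-34)²/(8·9.11×10^-31) · [4²/(4.01 nm)² + 3²/(4.78 nm)² + 1²/(2.11 nm)²].
Evaluating gives E = 9.73×10^-20 J.

E = 9.73×10^-20 J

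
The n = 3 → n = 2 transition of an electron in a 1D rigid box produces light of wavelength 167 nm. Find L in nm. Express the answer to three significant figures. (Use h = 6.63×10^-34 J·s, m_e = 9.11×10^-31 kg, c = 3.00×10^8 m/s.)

L = 0.503 nm

The photon carries ΔE = hc/λ = 6.63×10^-34·3.00×10^8/1.67×10^-7 m = 1.191×10^-18 J.
Since ΔE = (3² − 2²)E_1, E_1 = 2.382×10^-19 J, and L = h/√(8m_eE_1) = 5.03×10^-10 m = 0.503 nm.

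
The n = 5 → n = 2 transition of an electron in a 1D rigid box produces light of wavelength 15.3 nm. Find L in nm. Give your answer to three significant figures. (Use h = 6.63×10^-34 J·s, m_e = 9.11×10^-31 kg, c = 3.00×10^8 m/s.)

L = 0.312 nm

The photon carries ΔE = hc/λ = 6.63×10^-34·3.00×10^8/1.53×10^-8 m = 1.300×10^-17 J.
Since ΔE = (5² − 2²)E_1, E_1 = 6.190×10^-19 J, and L = h/√(8m_eE_1) = 3.12×10^-10 m = 0.312 nm.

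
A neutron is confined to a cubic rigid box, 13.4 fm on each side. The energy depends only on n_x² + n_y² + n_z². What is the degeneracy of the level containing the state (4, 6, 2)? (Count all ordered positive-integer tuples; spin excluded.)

degeneracy = 6

The level has n_x² + n_y² + n_z² = 56. The ordered positive-integer solutions are (2, 4, 6), (2, 6, 4), (4, 2, 6), (4, 6, 2), (6, 2, 4), (6, 4, 2).
That gives 6 states.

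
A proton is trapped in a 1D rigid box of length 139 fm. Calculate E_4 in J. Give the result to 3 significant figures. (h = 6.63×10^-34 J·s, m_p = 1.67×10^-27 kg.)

For an infinite well E_n = n²h²/(8m_pL²), so E_1 = h²/(8m_pL²) = (6.63×10^-34)²/(8·1.67×10^-27·(1.39×10^-13 m)²) = 1.703×10^-15 J.
Then E_4 = 4²·E_1 = 16·1.703×10^-15 J = 2.72×10^-14 J.

E_4 = 2.72×10^-14 J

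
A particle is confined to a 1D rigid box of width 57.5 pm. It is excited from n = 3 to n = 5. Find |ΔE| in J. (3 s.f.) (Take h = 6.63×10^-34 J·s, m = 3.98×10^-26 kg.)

|ΔE| = 6.68×10^-21 J

E_1 = h²/(8mL²) = 4.176×10^-22 J.
|ΔE| = |3² − 5²|·E_1 = 16·4.176×10^-22 J = 6.68×10^-21 J.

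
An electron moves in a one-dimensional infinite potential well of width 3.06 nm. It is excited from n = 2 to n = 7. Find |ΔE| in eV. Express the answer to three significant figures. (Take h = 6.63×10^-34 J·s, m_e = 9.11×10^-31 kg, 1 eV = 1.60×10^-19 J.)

|ΔE| = 1.81 eV

E_1 = h²/(8m_eL²) = 6.441×10^-21 J.
|ΔE| = |2² − 7²|·E_1 = 45·6.441×10^-21 J = 2.898×10^-19 J = 1.81 eV.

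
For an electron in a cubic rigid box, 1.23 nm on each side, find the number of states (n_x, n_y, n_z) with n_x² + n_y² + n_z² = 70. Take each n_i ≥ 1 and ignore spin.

degeneracy = 6

The level has n_x² + n_y² + n_z² = 70. The ordered positive-integer solutions are (3, 5, 6), (3, 6, 5), (5, 3, 6), (5, 6, 3), (6, 3, 5), (6, 5, 3).
That gives 6 states.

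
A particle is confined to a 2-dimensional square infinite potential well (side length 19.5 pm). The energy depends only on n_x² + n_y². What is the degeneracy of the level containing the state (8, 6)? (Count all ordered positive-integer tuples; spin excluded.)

The level has n_x² + n_y² = 100. The ordered positive-integer solutions are (6, 8), (8, 6).
That gives 2 states.

degeneracy = 2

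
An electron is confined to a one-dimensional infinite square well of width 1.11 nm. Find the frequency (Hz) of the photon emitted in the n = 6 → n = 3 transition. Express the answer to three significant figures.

f = 1.99×10^15 Hz

E_1 = h²/(8m_eL²) = 4.890×10^-20 J and ΔE = (6² − 3²)E_1 = 1.320×10^-18 J.
f = ΔE/h = 1.320×10^-18/6.626×10^-34 = 1.99×10^15 Hz.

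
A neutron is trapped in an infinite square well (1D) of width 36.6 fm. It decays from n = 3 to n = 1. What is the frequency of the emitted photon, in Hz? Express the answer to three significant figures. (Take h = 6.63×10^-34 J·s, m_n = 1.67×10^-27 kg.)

E_1 = h²/(8m_nL²) = 2.456×10^-14 J and ΔE = (3² − 1²)E_1 = 1.965×10^-13 J.
f = ΔE/h = 1.965×10^-13/6.63×10^-34 = 2.96×10^20 Hz.

f = 2.96×10^20 Hz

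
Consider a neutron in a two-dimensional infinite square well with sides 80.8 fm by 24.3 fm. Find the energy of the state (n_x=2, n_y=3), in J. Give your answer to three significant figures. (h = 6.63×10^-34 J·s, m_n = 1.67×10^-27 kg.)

For a 2D rectangular well E = (h²/8m_n)·Σ n_i²/L_i² = (6.63×10^-34)²/(8·1.67×10^-27) · [2²/(80.8 fm)² + 3²/(24.3 fm)²].
Evaluating gives E = 5.22×10^-13 J.

E = 5.22×10^-13 J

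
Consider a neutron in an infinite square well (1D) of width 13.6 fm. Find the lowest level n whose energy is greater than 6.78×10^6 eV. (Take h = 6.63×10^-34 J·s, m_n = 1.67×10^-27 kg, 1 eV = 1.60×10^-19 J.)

n = 3

E_1 = h²/(8m_nL²) = 1.779×10^-13 J = 1.112×10^6 eV.
Need n² > 6.78×10^6/1.112×10^6 = 6.097, i.e. n > 2.469.
The smallest integer satisfying this is n = 3.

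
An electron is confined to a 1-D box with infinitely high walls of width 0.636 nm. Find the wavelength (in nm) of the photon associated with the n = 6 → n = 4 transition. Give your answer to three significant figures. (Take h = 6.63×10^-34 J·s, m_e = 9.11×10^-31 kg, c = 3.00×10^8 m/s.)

λ = 66.7 nm

E_1 = h²/(8m_eL²) = 1.491×10^-19 J, so ΔE = (6² − 4²)E_1 = 2.982×10^-18 J.
λ = hc/ΔE = (6.63×10^-34·3.00×10^8)/2.982×10^-18 = 6.67×10^-8 m = 66.7 nm.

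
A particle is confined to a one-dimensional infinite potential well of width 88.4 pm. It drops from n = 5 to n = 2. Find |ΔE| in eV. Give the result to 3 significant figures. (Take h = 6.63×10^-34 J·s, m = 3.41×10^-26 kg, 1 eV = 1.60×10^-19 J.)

|ΔE| = 0.0271 eV

E_1 = h²/(8mL²) = 2.062×10^-22 J.
|ΔE| = |5² − 2²|·E_1 = 21·2.062×10^-22 J = 4.330×10^-21 J = 0.0271 eV.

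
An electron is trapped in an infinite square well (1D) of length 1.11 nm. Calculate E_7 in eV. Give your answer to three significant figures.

For an infinite well E_n = n²h²/(8m_eL²), so E_1 = h²/(8m_eL²) = (6.626×10^-34)²/(8·9.109×10^-31·(1.11×10^-9 m)²) = 4.890×10^-20 J.
Then E_7 = 7²·E_1 = 49·4.890×10^-20 J = 2.396×10^-18 J.
Converting, E_7 = 2.396×10^-18 J / (1.602×10^-19 J/eV) = 15.0 eV.

E_7 = 15.0 eV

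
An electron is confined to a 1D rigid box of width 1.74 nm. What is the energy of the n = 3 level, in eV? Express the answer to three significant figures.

E_3 = 1.12 eV

For an infinite well E_n = n²h²/(8m_eL²), so E_1 = h²/(8m_eL²) = (6.626×10^-34)²/(8·9.109×10^-31·(1.74×10^-9 m)²) = 1.990×10^-20 J.
Then E_3 = 3²·E_1 = 9·1.990×10^-20 J = 1.791×10^-19 J.
Converting, E_3 = 1.791×10^-19 J / (1.602×10^-19 J/eV) = 1.12 eV.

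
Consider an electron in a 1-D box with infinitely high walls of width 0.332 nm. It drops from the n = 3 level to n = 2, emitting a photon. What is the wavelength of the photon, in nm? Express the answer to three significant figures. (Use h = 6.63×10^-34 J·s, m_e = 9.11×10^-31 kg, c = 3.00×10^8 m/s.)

λ = 72.7 nm

E_1 = h²/(8m_eL²) = 5.472×10^-19 J, so ΔE = (3² − 2²)E_1 = 2.736×10^-18 J.
λ = hc/ΔE = (6.63×10^-34·3.00×10^8)/2.736×10^-18 = 7.27×10^-8 m = 72.7 nm.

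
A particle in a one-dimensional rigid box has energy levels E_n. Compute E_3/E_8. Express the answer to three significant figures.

0.141

E_n ∝ n², so E_3/E_8 = 3²/8² = 9/64 = 0.141.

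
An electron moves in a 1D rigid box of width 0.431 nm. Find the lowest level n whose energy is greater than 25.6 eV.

E_1 = h²/(8m_eL²) = 3.243×10^-19 J = 2.024 eV.
Need n² > 25.6/2.024 = 12.65, i.e. n > 3.557.
The smallest integer satisfying this is n = 4.

n = 4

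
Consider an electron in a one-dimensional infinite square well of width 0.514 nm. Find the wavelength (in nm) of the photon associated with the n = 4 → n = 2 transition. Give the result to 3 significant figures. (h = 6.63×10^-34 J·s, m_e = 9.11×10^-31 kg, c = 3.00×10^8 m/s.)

E_1 = h²/(8m_eL²) = 2.283×10^-19 J, so ΔE = (4² − 2²)E_1 = 2.740×10^-18 J.
λ = hc/ΔE = (6.63×10^-34·3.00×10^8)/2.740×10^-18 = 7.26×10^-8 m = 72.6 nm.

λ = 72.6 nm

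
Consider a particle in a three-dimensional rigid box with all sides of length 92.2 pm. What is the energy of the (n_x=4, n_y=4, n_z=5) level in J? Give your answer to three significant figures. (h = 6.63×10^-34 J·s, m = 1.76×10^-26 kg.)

E = 2.09×10^-20 J

For a 3D rectangular well E = (h²/8m)·Σ n_i²/L_i² = (6.63×10^-34)²/(8·1.76×10^-26) · [4²/(92.2 pm)² + 4²/(92.2 pm)² + 5²/(92.2 pm)²].
Evaluating gives E = 2.09×10^-20 J.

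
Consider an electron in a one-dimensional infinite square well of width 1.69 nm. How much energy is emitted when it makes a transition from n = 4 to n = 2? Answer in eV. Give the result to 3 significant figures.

E_1 = h²/(8m_eL²) = 2.109×10^-20 J.
|ΔE| = |4² − 2²|·E_1 = 12·2.109×10^-20 J = 2.531×10^-19 J = 1.58 eV.

|ΔE| = 1.58 eV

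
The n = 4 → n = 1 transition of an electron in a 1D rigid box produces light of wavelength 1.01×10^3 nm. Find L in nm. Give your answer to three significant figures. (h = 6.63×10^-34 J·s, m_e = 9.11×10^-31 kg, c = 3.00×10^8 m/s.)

L = 2.14 nm

The photon carries ΔE = hc/λ = 6.63×10^-34·3.00×10^8/1.01×10^-6 m = 1.969×10^-19 J.
Since ΔE = (4² − 1²)E_1, E_1 = 1.313×10^-20 J, and L = h/√(8m_eE_1) = 2.14×10^-9 m = 2.14 nm.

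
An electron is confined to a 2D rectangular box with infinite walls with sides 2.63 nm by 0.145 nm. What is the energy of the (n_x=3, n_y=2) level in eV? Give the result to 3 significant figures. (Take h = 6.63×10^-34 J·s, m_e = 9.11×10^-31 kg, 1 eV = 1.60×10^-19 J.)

For a 2D rectangular well E = (h²/8m_e)·Σ n_i²/L_i² = (6.63×10^-34)²/(8·9.11×10^-31) · [3²/(2.63 nm)² + 2²/(0.145 nm)²].
Evaluating gives E = 1.155×10^-17 J = 72.2 eV.

E = 72.2 eV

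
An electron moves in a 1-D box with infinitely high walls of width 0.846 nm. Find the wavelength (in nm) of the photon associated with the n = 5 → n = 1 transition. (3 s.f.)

E_1 = h²/(8m_eL²) = 8.418×10^-20 J, so ΔE = (5² − 1²)E_1 = 2.020×10^-18 J.
λ = hc/ΔE = (6.626×10^-34·2.998×10^8)/2.020×10^-18 = 9.83×10^-8 m = 98.3 nm.

λ = 98.3 nm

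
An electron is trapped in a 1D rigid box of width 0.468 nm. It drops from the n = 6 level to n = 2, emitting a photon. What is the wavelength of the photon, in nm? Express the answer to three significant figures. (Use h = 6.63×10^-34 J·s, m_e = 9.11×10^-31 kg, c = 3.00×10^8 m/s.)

λ = 22.6 nm

E_1 = h²/(8m_eL²) = 2.754×10^-19 J, so ΔE = (6² − 2²)E_1 = 8.813×10^-18 J.
λ = hc/ΔE = (6.63×10^-34·3.00×10^8)/8.813×10^-18 = 2.26×10^-8 m = 22.6 nm.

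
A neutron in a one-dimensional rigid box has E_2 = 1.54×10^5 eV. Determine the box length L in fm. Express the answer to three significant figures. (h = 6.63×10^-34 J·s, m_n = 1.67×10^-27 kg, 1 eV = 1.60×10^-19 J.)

L = 73.1 fm

From E_n = n²h²/(8m_nL²), L = n·h/√(8m_nE_n).
E_2 = 1.54×10^5 eV = 2.464×10^-14 J, so L = 2·6.63×10^-34/√(8·1.67×10^-27·2.464×10^-14) = 7.31×10^-14 m = 73.1 fm.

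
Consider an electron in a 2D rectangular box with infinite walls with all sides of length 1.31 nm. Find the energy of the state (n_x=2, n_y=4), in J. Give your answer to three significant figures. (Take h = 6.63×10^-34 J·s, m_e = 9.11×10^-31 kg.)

E = 7.03×10^-19 J

For a 2D rectangular well E = (h²/8m_e)·Σ n_i²/L_i² = (6.63×10^-34)²/(8·9.11×10^-31) · [2²/(1.31 nm)² + 4²/(1.31 nm)²].
Evaluating gives E = 7.03×10^-19 J.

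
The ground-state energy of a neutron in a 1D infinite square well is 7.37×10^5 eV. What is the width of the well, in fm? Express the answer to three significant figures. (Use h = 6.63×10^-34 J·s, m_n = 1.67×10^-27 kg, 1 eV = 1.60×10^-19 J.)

L = 16.7 fm

From E_n = n²h²/(8m_nL²), L = n·h/√(8m_nE_n).
E_1 = 7.37×10^5 eV = 1.179×10^-13 J, so L = 1·6.63×10^-34/√(8·1.67×10^-27·1.179×10^-13) = 1.67×10^-14 m = 16.7 fm.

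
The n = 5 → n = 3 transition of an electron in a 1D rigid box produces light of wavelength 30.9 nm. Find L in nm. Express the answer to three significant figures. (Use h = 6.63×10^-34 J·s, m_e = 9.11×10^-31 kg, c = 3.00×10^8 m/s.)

The photon carries ΔE = hc/λ = 6.63×10^-34·3.00×10^8/3.09×10^-8 m = 6.437×10^-18 J.
Since ΔE = (5² − 3²)E_1, E_1 = 4.023×10^-19 J, and L = h/√(8m_eE_1) = 3.87×10^-10 m = 0.387 nm.

L = 0.387 nm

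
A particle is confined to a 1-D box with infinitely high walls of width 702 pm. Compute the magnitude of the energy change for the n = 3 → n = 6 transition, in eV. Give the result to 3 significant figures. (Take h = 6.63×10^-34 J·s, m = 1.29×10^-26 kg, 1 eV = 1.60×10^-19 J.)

|ΔE| = 0.00146 eV

E_1 = h²/(8mL²) = 8.643×10^-24 J.
|ΔE| = |3² − 6²|·E_1 = 27·8.643×10^-24 J = 2.334×10^-22 J = 0.00146 eV.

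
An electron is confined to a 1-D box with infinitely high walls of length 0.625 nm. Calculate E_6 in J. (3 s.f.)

For an infinite well E_n = n²h²/(8m_eL²), so E_1 = h²/(8m_eL²) = (6.626×10^-34)²/(8·9.109×10^-31·(6.25×10^-10 m)²) = 1.542×10^-19 J.
Then E_6 = 6²·E_1 = 36·1.542×10^-19 J = 5.55×10^-18 J.

E_6 = 5.55×10^-18 J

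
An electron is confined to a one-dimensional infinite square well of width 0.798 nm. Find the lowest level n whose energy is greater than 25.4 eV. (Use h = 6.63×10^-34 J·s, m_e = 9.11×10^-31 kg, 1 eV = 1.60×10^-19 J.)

n = 7

E_1 = h²/(8m_eL²) = 9.471×10^-20 J = 0.5919 eV.
Need n² > 25.4/0.5919 = 42.91, i.e. n > 6.551.
The smallest integer satisfying this is n = 7.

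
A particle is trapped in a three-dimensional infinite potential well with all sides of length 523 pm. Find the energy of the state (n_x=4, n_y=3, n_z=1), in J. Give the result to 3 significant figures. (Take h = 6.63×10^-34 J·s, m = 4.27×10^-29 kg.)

For a 3D rectangular well E = (h²/8m)·Σ n_i²/L_i² = (6.63×10^-34)²/(8·4.27×10^-29) · [4²/(523 pm)² + 3²/(523 pm)² + 1²/(523 pm)²].
Evaluating gives E = 1.22×10^-19 J.

E = 1.22×10^-19 J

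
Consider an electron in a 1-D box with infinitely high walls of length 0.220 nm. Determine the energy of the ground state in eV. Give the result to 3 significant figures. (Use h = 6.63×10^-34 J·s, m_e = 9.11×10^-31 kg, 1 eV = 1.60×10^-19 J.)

E_1 = 7.79 eV

For an infinite well E_n = n²h²/(8m_eL²), so E_1 = h²/(8m_eL²) = (6.63×10^-34)²/(8·9.11×10^-31·(2.20×10^-10 m)²) = 1.246×10^-18 J.
Converting, E_1 = 1.246×10^-18 J / (1.60×10^-19 J/eV) = 7.79 eV.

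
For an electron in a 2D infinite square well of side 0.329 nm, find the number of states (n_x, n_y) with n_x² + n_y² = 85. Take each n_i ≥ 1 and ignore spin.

degeneracy = 4

The level has n_x² + n_y² = 85. The ordered positive-integer solutions are (2, 9), (6, 7), (7, 6), (9, 2).
That gives 4 states.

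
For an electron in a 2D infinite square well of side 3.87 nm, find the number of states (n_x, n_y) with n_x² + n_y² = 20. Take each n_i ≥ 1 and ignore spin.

degeneracy = 2

The level has n_x² + n_y² = 20. The ordered positive-integer solutions are (2, 4), (4, 2).
That gives 2 states.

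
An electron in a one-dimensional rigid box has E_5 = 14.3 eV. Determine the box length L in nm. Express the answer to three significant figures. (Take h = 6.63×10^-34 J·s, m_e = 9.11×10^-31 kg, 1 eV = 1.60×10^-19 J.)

From E_n = n²h²/(8m_eL²), L = n·h/√(8m_eE_n).
E_5 = 14.3 eV = 2.288×10^-18 J, so L = 5·6.63×10^-34/√(8·9.11×10^-31·2.288×10^-18) = 8.12×10^-10 m = 0.812 nm.

L = 0.812 nm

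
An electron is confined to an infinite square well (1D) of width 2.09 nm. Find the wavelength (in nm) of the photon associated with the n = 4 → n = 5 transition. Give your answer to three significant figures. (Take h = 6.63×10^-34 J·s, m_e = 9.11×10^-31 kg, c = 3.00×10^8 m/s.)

λ = 1.60×10^3 nm

E_1 = h²/(8m_eL²) = 1.381×10^-20 J, so ΔE = (5² − 4²)E_1 = 1.243×10^-19 J.
λ = hc/ΔE = (6.63×10^-34·3.00×10^8)/1.243×10^-19 = 1.60×10^-6 m = 1.60×10^3 nm.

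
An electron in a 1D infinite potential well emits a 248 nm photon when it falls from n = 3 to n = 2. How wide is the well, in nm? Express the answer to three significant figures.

L = 0.613 nm

The photon carries ΔE = hc/λ = 6.626×10^-34·2.998×10^8/2.48×10^-7 m = 8.010×10^-19 J.
Since ΔE = (3² − 2²)E_1, E_1 = 1.602×10^-19 J, and L = h/√(8m_eE_1) = 6.13×10^-10 m = 0.613 nm.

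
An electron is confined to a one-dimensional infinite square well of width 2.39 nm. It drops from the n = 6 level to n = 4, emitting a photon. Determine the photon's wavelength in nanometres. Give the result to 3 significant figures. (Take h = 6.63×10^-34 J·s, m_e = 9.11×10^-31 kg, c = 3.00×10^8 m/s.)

λ = 942 nm

E_1 = h²/(8m_eL²) = 1.056×10^-20 J, so ΔE = (6² − 4²)E_1 = 2.112×10^-19 J.
λ = hc/ΔE = (6.63×10^-34·3.00×10^8)/2.112×10^-19 = 9.42×10^-7 m = 942 nm.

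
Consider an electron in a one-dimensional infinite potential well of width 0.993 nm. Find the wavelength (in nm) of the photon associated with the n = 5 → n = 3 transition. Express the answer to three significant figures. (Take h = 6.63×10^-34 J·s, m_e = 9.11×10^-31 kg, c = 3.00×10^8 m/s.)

E_1 = h²/(8m_eL²) = 6.117×10^-20 J, so ΔE = (5² − 3²)E_1 = 9.787×10^-19 J.
λ = hc/ΔE = (6.63×10^-34·3.00×10^8)/9.787×10^-19 = 2.03×10^-7 m = 203 nm.

λ = 203 nm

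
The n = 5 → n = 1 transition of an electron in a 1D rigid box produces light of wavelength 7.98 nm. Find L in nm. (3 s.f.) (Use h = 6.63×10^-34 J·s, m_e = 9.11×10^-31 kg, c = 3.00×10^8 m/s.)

L = 0.241 nm

The photon carries ΔE = hc/λ = 6.63×10^-34·3.00×10^8/7.98×10^-9 m = 2.492×10^-17 J.
Since ΔE = (5² − 1²)E_1, E_1 = 1.038×10^-18 J, and L = h/√(8m_eE_1) = 2.41×10^-10 m = 0.241 nm.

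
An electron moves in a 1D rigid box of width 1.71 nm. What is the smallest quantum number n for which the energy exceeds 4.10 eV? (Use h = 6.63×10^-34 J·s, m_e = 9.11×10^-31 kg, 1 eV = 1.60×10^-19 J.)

n = 6

E_1 = h²/(8m_eL²) = 2.063×10^-20 J = 0.1289 eV.
Need n² > 4.10/0.1289 = 31.81, i.e. n > 5.640.
The smallest integer satisfying this is n = 6.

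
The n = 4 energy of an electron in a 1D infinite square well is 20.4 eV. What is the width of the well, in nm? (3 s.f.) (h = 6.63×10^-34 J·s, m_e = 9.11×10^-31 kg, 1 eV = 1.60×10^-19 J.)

L = 0.544 nm

From E_n = n²h²/(8m_eL²), L = n·h/√(8m_eE_n).
E_4 = 20.4 eV = 3.264×10^-18 J, so L = 4·6.63×10^-34/√(8·9.11×10^-31·3.264×10^-18) = 5.44×10^-10 m = 0.544 nm.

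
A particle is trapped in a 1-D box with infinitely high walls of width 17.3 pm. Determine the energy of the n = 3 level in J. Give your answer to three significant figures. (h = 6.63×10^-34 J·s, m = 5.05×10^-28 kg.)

E_3 = 3.27×10^-18 J

For an infinite well E_n = n²h²/(8mL²), so E_1 = h²/(8mL²) = (6.63×10^-34)²/(8·5.05×10^-28·(1.73×10^-11 m)²) = 3.635×10^-19 J.
Then E_3 = 3²·E_1 = 9·3.635×10^-19 J = 3.27×10^-18 J.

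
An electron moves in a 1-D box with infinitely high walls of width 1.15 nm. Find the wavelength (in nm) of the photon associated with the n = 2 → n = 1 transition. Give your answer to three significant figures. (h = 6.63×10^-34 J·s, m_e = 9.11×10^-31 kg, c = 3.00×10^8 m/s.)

E_1 = h²/(8m_eL²) = 4.561×10^-20 J, so ΔE = (2² − 1²)E_1 = 1.368×10^-19 J.
λ = hc/ΔE = (6.63×10^-34·3.00×10^8)/1.368×10^-19 = 1.45×10^-6 m = 1.45×10^3 nm.

λ = 1.45×10^3 nm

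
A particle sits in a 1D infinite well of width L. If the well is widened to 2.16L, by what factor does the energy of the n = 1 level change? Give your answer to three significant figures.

E_n ∝ 1/L², so the energy scales by 1/2.16² = 0.214.

0.214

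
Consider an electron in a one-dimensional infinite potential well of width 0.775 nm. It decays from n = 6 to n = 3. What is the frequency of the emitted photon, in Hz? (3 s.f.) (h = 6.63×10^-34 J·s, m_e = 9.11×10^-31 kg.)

f = 4.09×10^15 Hz

E_1 = h²/(8m_eL²) = 1.004×10^-19 J and ΔE = (6² − 3²)E_1 = 2.711×10^-18 J.
f = ΔE/h = 2.711×10^-18/6.63×10^-34 = 4.09×10^15 Hz.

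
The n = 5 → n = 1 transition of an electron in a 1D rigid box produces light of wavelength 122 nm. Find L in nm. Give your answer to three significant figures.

The photon carries ΔE = hc/λ = 6.626×10^-34·2.998×10^8/1.22×10^-7 m = 1.628×10^-18 J.
Since ΔE = (5² − 1²)E_1, E_1 = 6.783×10^-20 J, and L = h/√(8m_eE_1) = 9.42×10^-10 m = 0.942 nm.

L = 0.942 nm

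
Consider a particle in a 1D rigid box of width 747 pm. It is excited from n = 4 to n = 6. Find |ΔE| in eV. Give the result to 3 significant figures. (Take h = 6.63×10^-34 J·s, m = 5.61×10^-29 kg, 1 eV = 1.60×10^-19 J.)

|ΔE| = 0.219 eV

E_1 = h²/(8mL²) = 1.755×10^-21 J.
|ΔE| = |4² − 6²|·E_1 = 20·1.755×10^-21 J = 3.510×10^-20 J = 0.219 eV.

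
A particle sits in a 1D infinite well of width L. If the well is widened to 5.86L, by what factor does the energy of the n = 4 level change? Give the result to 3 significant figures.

0.0291

E_n ∝ 1/L², so the energy scales by 1/5.86² = 0.0291.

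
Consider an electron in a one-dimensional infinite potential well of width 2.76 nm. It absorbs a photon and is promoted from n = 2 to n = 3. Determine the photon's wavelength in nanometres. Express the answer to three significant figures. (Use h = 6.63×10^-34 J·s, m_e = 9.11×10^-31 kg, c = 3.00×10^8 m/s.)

λ = 5.02×10^3 nm

E_1 = h²/(8m_eL²) = 7.918×10^-21 J, so ΔE = (3² − 2²)E_1 = 3.959×10^-20 J.
λ = hc/ΔE = (6.63×10^-34·3.00×10^8)/3.959×10^-20 = 5.02×10^-6 m = 5.02×10^3 nm.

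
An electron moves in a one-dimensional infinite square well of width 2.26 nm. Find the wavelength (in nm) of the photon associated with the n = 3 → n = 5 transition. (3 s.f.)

λ = 1.05×10^3 nm

E_1 = h²/(8m_eL²) = 1.180×10^-20 J, so ΔE = (5² − 3²)E_1 = 1.888×10^-19 J.
λ = hc/ΔE = (6.626×10^-34·2.998×10^8)/1.888×10^-19 = 1.05×10^-6 m = 1.05×10^3 nm.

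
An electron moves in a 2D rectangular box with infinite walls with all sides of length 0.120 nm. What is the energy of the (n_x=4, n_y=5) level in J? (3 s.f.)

E = 1.72×10^-16 J

For a 2D rectangular well E = (h²/8m_e)·Σ n_i²/L_i² = (6.626×10^-34)²/(8·9.109×10^-31) · [4²/(0.120 nm)² + 5²/(0.120 nm)²].
Evaluating gives E = 1.72×10^-16 J.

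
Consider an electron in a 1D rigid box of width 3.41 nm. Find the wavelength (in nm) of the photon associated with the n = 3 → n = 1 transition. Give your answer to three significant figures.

λ = 4.79×10^3 nm

E_1 = h²/(8m_eL²) = 5.181×10^-21 J, so ΔE = (3² − 1²)E_1 = 4.145×10^-20 J.
λ = hc/ΔE = (6.626×10^-34·2.998×10^8)/4.145×10^-20 = 4.79×10^-6 m = 4.79×10^3 nm.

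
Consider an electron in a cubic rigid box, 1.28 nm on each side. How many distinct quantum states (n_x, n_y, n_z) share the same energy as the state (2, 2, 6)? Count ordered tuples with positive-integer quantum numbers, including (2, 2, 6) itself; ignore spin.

degeneracy = 3

The level has n_x² + n_y² + n_z² = 44. The ordered positive-integer solutions are (2, 2, 6), (2, 6, 2), (6, 2, 2).
That gives 3 states.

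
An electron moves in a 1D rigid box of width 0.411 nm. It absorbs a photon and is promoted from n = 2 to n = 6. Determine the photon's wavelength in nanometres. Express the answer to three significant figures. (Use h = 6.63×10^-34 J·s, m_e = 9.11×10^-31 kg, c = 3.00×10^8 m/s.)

λ = 17.4 nm

E_1 = h²/(8m_eL²) = 3.571×10^-19 J, so ΔE = (6² − 2²)E_1 = 1.143×10^-17 J.
λ = hc/ΔE = (6.63×10^-34·3.00×10^8)/1.143×10^-17 = 1.74×10^-8 m = 17.4 nm.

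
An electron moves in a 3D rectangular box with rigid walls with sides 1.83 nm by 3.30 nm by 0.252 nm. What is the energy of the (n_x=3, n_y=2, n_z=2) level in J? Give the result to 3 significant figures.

E = 3.98×10^-18 J

For a 3D rectangular well E = (h²/8m_e)·Σ n_i²/L_i² = (6.626×10^-34)²/(8·9.109×10^-31) · [3²/(1.83 nm)² + 2²/(3.30 nm)² + 2²/(0.252 nm)²].
Evaluating gives E = 3.98×10^-18 J.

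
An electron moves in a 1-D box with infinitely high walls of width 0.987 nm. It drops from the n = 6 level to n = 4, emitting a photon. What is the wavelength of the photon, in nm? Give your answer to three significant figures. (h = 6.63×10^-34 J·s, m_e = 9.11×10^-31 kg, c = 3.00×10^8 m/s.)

λ = 161 nm

E_1 = h²/(8m_eL²) = 6.191×10^-20 J, so ΔE = (6² − 4²)E_1 = 1.238×10^-18 J.
λ = hc/ΔE = (6.63×10^-34·3.00×10^8)/1.238×10^-18 = 1.61×10^-7 m = 161 nm.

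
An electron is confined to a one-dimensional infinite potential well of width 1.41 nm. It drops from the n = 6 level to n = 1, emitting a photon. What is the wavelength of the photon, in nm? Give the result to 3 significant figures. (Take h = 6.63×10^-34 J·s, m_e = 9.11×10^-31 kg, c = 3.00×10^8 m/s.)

λ = 187 nm

E_1 = h²/(8m_eL²) = 3.034×10^-20 J, so ΔE = (6² − 1²)E_1 = 1.062×10^-18 J.
λ = hc/ΔE = (6.63×10^-34·3.00×10^8)/1.062×10^-18 = 1.87×10^-7 m = 187 nm.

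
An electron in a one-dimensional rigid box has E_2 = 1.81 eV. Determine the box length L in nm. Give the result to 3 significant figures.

L = 0.912 nm

From E_n = n²h²/(8m_eL²), L = n·h/√(8m_eE_n).
E_2 = 1.81 eV = 2.900×10^-19 J, so L = 2·6.626×10^-34/√(8·9.109×10^-31·2.900×10^-19) = 9.12×10^-10 m = 0.912 nm.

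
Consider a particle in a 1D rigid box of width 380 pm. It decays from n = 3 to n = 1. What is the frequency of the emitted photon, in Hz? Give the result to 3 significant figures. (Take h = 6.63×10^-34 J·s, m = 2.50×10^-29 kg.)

f = 1.84×10^14 Hz

E_1 = h²/(8mL²) = 1.522×10^-20 J and ΔE = (3² − 1²)E_1 = 1.218×10^-19 J.
f = ΔE/h = 1.218×10^-19/6.63×10^-34 = 1.84×10^14 Hz.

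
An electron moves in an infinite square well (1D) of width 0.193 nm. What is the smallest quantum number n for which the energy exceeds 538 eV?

n = 8

E_1 = h²/(8m_eL²) = 1.617×10^-18 J = 10.09 eV.
Need n² > 538/10.09 = 53.32, i.e. n > 7.302.
The smallest integer satisfying this is n = 8.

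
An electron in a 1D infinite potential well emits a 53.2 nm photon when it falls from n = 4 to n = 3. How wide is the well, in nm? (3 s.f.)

The photon carries ΔE = hc/λ = 6.626×10^-34·2.998×10^8/5.32×10^-8 m = 3.734×10^-18 J.
Since ΔE = (4² − 3²)E_1, E_1 = 5.334×10^-19 J, and L = h/√(8m_eE_1) = 3.36×10^-10 m = 0.336 nm.

L = 0.336 nm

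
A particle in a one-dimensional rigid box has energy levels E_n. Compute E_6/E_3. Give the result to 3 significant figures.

E_n ∝ n², so E_6/E_3 = 6²/3² = 36/9 = 4.00.

4.00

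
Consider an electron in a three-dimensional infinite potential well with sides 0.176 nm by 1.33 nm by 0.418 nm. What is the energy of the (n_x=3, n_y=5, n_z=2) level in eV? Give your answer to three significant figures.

E = 123 eV

For a 3D rectangular well E = (h²/8m_e)·Σ n_i²/L_i² = (6.626×10^-34)²/(8·9.109×10^-31) · [3²/(0.176 nm)² + 5²/(1.33 nm)² + 2²/(0.418 nm)²].
Evaluating gives E = 1.974×10^-17 J = 123 eV.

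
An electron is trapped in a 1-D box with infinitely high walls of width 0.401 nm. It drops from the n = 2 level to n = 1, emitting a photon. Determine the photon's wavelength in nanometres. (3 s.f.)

λ = 177 nm

E_1 = h²/(8m_eL²) = 3.747×10^-19 J, so ΔE = (2² − 1²)E_1 = 1.124×10^-18 J.
λ = hc/ΔE = (6.626×10^-34·2.998×10^8)/1.124×10^-18 = 1.77×10^-7 m = 177 nm.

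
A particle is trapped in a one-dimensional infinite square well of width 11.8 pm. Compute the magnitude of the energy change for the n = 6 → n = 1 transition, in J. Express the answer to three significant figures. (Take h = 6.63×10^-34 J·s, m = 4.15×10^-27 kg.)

E_1 = h²/(8mL²) = 9.509×10^-20 J.
|ΔE| = |6² − 1²|·E_1 = 35·9.509×10^-20 J = 3.33×10^-18 J.

|ΔE| = 3.33×10^-18 J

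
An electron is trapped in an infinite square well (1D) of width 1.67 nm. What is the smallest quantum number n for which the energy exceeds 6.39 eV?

n = 7

E_1 = h²/(8m_eL²) = 2.160×10^-20 J = 0.1348 eV.
Need n² > 6.39/0.1348 = 47.40, i.e. n > 6.885.
The smallest integer satisfying this is n = 7.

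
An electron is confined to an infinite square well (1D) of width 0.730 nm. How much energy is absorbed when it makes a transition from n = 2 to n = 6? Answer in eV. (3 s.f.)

|ΔE| = 22.6 eV

E_1 = h²/(8m_eL²) = 1.131×10^-19 J.
|ΔE| = |2² − 6²|·E_1 = 32·1.131×10^-19 J = 3.619×10^-18 J = 22.6 eV.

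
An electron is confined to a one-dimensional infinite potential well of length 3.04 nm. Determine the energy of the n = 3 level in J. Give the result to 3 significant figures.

E_3 = 5.87×10^-20 J

For an infinite well E_n = n²h²/(8m_eL²), so E_1 = h²/(8m_eL²) = (6.626×10^-34)²/(8·9.109×10^-31·(3.04×10^-9 m)²) = 6.519×10^-21 J.
Then E_3 = 3²·E_1 = 9·6.519×10^-21 J = 5.87×10^-20 J.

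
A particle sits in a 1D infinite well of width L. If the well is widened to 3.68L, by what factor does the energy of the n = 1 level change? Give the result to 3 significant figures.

E_n ∝ 1/L², so the energy scales by 1/3.68² = 0.0738.

0.0738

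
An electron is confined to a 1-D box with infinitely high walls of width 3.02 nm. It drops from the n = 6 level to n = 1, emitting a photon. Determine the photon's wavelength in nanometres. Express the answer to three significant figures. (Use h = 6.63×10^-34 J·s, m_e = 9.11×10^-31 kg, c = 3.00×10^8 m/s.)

λ = 859 nm

E_1 = h²/(8m_eL²) = 6.613×10^-21 J, so ΔE = (6² − 1²)E_1 = 2.315×10^-19 J.
λ = hc/ΔE = (6.63×10^-34·3.00×10^8)/2.315×10^-19 = 8.59×10^-7 m = 859 nm.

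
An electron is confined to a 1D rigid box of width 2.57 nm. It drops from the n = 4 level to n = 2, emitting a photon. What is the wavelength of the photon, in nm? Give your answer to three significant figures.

E_1 = h²/(8m_eL²) = 9.122×10^-21 J, so ΔE = (4² − 2²)E_1 = 1.095×10^-19 J.
λ = hc/ΔE = (6.626×10^-34·2.998×10^8)/1.095×10^-19 = 1.81×10^-6 m = 1.81×10^3 nm.

λ = 1.81×10^3 nm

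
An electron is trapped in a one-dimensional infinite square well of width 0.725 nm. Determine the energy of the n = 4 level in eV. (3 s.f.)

E_4 = 11.4 eV

For an infinite well E_n = n²h²/(8m_eL²), so E_1 = h²/(8m_eL²) = (6.626×10^-34)²/(8·9.109×10^-31·(7.25×10^-10 m)²) = 1.146×10^-19 J.
Then E_4 = 4²·E_1 = 16·1.146×10^-19 J = 1.834×10^-18 J.
Converting, E_4 = 1.834×10^-18 J / (1.602×10^-19 J/eV) = 11.4 eV.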